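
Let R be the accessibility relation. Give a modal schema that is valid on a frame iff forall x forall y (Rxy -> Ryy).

The condition is shift-reflexivity. The T□ schema □(□s → s) defines it.
Suppose □(□s→s) is valid. Take Rxy and set V(s)={w : Ryw}. Then at y, □s holds; since □(□s→s) at x, □s→s at y, so s at y, i.e. Ryy.

□(□s → s)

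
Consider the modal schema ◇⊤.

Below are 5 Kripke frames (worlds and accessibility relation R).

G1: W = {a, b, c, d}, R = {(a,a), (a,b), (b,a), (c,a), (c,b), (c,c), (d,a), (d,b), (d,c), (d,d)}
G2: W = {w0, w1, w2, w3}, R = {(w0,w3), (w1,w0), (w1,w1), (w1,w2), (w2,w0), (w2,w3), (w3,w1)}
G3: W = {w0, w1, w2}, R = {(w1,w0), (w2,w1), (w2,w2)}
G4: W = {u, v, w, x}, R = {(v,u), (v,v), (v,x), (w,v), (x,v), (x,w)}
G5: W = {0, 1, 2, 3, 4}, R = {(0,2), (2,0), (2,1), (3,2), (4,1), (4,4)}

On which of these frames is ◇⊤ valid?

Frame correspondent (Sahlqvist): ∀x ∃y Rxy — i.e. seriality.
G1: condition met.
G2: condition met.
G3: fails — world w0 has no successor.
G4: fails — world u has no successor.
G5: fails — world 1 has no successor.
Valid on: G1, G2.

G1, G2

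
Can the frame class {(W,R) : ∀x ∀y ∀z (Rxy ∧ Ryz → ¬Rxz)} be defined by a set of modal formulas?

No

If a class were modally definable it would be closed under surjective bounded morphisms (Goldblatt–Thomason).
The 5-cycle (worlds w0,w1,w2,w3,w4 with w0→w1→w2→w3→w4→w0) is intransitive. Mapping every world to a single reflexive point • is a surjective bounded morphism; the reflexive point is not intransitive (R••∧R•• but R••).
So no modal formula (or set of formulas) defines exactly the intransitive frames.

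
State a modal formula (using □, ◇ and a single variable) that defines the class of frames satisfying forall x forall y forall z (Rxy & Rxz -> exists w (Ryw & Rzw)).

This is convergence; the standard corresponding axiom is .2: ◇□q → □◇q.
Suppose ◇□q→□◇q is valid. Take Rxy, Rxz and set V(q)={w : Ryw}. Then □q at y so ◇□q at x, so □◇q at x, so ◇q at z, giving w with Rzw and Ryw.

◇□q → □◇q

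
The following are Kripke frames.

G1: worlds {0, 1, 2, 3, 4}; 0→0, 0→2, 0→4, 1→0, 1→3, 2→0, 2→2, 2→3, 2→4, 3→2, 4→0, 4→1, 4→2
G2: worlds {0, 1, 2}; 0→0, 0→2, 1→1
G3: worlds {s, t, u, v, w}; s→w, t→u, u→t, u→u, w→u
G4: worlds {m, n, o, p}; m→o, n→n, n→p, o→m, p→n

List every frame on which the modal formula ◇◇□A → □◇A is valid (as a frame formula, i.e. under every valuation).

This is the axiom for a generalized confluence (Geach) condition; its first-order frame correspondent is ∀x ∀y ∀z ((xR²y ∧ xRz) → ∃w (yRw ∧ zRw)).
G1: fails — 2R²1, 2R3 but no w with 1Rw and 3Rw.
G2: fails — 0R²0, 0R2 but no w with 0Rw and 2Rw.
G3: holds.
G4: fails — mR²m, mRo but no w with mRw and oRw.

G3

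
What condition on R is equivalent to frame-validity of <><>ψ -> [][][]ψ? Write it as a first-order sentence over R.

forall x forall y forall z ((x R^2 y & x R^3 z) -> exists w (y = w & z = w))

This is a Sahlqvist (Geach-type) schema ◇^2□^0ψ → □^3◇^0ψ.
Minimal-valuation argument: fix x; take any y with xR^2y and any z with xR^3z. Set V(ψ) to the set of worlds R-reachable from y in exactly 0 steps. Then □^0ψ holds at y, so the antecedent holds at x; validity forces ◇^0ψ at z, giving a w with zR^0w and yR^0w.
First-order correspondent: forall x forall y forall z ((x R^2 y & x R^3 z) -> exists w (y = w & z = w)).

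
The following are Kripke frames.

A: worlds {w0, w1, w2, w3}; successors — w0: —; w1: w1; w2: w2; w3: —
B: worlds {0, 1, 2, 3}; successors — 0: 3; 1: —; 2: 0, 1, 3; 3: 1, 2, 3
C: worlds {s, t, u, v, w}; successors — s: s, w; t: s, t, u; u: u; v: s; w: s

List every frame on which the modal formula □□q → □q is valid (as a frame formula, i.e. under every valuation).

This is the axiom for density; its first-order frame correspondent is ∀x ∀y (Rxy → ∃z (Rxz ∧ Rzy)).
A: holds.
B: fails — R20 but no z with R2z and Rz0.
C: holds.
Valid on: A, C.

A, C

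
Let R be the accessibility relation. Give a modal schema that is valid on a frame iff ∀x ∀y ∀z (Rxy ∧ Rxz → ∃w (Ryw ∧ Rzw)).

A defining formula is ◇□s → □◇s (the .2 axiom).
Suppose ◇□s→□◇s is valid. Take Rxy, Rxz and set V(s)={w : Ryw}. Then □s at y so ◇□s at x, so □◇s at x, so ◇s at z, giving w with Rzw and Ryw.

◇□s → □◇s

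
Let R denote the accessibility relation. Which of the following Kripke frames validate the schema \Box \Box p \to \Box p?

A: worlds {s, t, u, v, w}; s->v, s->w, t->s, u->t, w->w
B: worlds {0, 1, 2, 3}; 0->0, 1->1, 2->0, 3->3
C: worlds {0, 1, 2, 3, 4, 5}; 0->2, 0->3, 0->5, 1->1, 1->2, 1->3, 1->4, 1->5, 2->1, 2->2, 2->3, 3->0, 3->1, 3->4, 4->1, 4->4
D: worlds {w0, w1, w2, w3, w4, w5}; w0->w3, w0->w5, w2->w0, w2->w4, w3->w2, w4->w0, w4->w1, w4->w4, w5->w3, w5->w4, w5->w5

The schema corresponds to density: \forall x \forall y (Rxy \to \exists z (Rxz \wedge Rzy)).
A: fails — Rut but no z with Ruz and Rzt.
B: satisfies the condition.
C: fails — R05 but no z with R0z and Rz5.
D: fails — Rw3w2 but no z with Rw3z and Rzw2.
Valid on: B.

B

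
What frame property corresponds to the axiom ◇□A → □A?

Replacing A by ¬A and contraposing gives the equivalent schema ◇A → □◇A.
Suppose ◇A→□◇A is valid. Take Rxy, Rxz and set V(A)={y}. Then ◇A at x, so □◇A at x, so ◇A at z, so some w with Rzw has A; w=y, i.e. Rzy. By symmetry of the argument, Ryz.
Conversely, any frame satisfying ∀x ∀y ∀z (Rxy ∧ Rxz → Ryz) validates the schema.
So the correspondent is the Euclidean property.

The Euclidean property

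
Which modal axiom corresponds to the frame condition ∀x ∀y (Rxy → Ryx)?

s → □◇s

A defining formula is s → □◇s (the B axiom).
Suppose s→□◇s is valid. Take Rxy and set V(s)={x}. Then s at x, so □◇s at x, so ◇s at y, so some z with Ryz has s; z=x, i.e. Ryx.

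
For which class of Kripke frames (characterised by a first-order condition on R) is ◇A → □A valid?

Suppose ◇A→□A is valid. Take Rxy, Rxz and set V(A)={y}. Then ◇A at x, so □A at x, so A at z, i.e. z=y.

partial functionality: ∀x ∀y ∀z (Rxy ∧ Rxz → y = z)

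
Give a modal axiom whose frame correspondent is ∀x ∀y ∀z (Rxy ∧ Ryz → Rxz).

□q → □□q

A defining formula is □q → □□q (the 4 axiom).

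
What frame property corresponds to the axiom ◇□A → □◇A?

Suppose ◇□A→□◇A is valid. Take Rxy, Rxz and set V(A)={w : Ryw}. Then □A at y so ◇□A at x, so □◇A at x, so ◇A at z, giving w with Rzw and Ryw.
Conversely, any frame satisfying ∀x ∀y ∀z (Rxy ∧ Rxz → ∃w (Ryw ∧ Rzw)) validates the schema.
Frame condition: ∀x ∀y ∀z (Rxy ∧ Rxz → ∃w (Ryw ∧ Rzw)).

Convergence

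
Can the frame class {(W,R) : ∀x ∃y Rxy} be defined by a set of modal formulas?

This is a Sahlqvist condition; the D axiom □q → ◇q defines it.
Suppose □q→◇q is valid. At any x set V(q)=W. Then □q at x, so ◇q at x, so x has a successor.

Yes, by □q → ◇q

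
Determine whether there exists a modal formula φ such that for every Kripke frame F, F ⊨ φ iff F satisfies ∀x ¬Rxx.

Not definable by any modal formula

If a class were modally definable it would be closed under surjective bounded morphisms (Goldblatt–Thomason).
The 5-cycle (worlds s,t,u,v,w with s→t→u→v→w→s) is irreflexive, and the map sending every world to a single reflexive point • is a surjective bounded morphism (forth: every edge maps to (•,•); back: every world has a successor). So any modal formula valid on the 5-cycle is also valid on the reflexive point, which is not irreflexive.
So the class is not modally definable.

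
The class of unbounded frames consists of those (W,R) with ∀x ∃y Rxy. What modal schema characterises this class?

The condition is seriality. The D schema □r → ◇r defines it.
Suppose □r→◇r is valid. At any x set V(r)=W. Then □r at x, so ◇r at x, so x has a successor.

□r → ◇r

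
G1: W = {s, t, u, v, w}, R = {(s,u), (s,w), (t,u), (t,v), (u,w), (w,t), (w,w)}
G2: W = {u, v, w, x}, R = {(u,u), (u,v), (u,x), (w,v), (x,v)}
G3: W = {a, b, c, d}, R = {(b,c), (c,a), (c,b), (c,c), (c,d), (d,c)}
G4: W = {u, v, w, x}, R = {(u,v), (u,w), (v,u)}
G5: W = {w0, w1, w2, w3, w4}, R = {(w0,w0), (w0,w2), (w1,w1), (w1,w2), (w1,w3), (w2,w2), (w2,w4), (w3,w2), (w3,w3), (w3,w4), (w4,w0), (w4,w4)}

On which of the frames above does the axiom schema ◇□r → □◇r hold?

Frame correspondent (Sahlqvist): ∀x ∀y ∀z (Rxy ∧ Rxz → ∃w (Ryw ∧ Rzw)) — i.e. convergence.
G1: fails — Rtv and Rtv but v and v have no common successor.
G2: fails — Ruv and Ruv but v and v have no common successor.
G3: fails — Rcc and Rca but c and a have no common successor.
G4: fails — Ruv and Ruw but v and w have no common successor.
G5: holds.

G5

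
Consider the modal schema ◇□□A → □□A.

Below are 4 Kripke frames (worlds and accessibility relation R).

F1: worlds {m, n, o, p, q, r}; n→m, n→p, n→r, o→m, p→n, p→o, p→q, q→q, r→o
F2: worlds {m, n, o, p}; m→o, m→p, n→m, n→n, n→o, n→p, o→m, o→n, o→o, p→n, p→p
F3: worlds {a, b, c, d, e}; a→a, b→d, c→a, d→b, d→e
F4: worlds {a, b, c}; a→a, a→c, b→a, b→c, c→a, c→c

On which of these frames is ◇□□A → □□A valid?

F2, F4

Frame correspondent (Sahlqvist): ∀x ∀y ∀z ((xRy ∧ xR²z) → ∃w (yR²w ∧ z = w)) — i.e. a generalized confluence (Geach) condition.
F1: fails — nRm, nR²n but no w with mR²w and n=w.
F2: satisfies the condition.
F3: fails — bRd, bR²b but no w with dR²w and b=w.
F4: satisfies the condition.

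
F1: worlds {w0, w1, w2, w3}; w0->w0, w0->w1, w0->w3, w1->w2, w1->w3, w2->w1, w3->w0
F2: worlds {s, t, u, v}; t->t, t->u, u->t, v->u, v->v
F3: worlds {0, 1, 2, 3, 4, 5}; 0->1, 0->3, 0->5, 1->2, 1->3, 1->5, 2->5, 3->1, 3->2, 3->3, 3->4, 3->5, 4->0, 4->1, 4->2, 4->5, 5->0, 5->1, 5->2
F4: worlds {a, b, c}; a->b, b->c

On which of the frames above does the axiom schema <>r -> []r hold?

F4

Frame correspondent (Sahlqvist): forall x forall y forall z (Rxy & Rxz -> y = z) — i.e. partial functionality.
F1: fails — w0 sees both w0 and w1.
F2: fails — t sees both t and u.
F3: fails — 0 sees both 1 and 3.
F4: holds.
Valid on: F4.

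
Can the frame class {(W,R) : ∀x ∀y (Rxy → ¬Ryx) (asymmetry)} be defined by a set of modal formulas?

If a class were modally definable it would be closed under surjective bounded morphisms (Goldblatt–Thomason).
The 3-cycle (worlds 0,1,2 with 0→1→2→0) is asymmetric. Mapping every world to a single reflexive point • is a surjective bounded morphism, and the reflexive point is not asymmetric (R•• but asymmetry requires ¬R••).
So the class is not modally definable.

Not definable by any modal formula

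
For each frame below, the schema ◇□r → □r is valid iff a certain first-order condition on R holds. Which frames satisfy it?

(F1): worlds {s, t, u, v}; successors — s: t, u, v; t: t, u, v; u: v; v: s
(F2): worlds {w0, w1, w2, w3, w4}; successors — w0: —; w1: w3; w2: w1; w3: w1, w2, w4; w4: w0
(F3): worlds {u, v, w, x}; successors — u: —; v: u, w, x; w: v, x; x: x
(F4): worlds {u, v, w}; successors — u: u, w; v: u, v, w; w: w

Frame correspondent (Sahlqvist): ∀x ∀y ∀z (Rxy ∧ Rxz → Ryz) — i.e. the Euclidean property.
(F1): fails — Rsv and Rsv but not Rvv.
(F2): fails — Rw1w3 and Rw1w3 but not Rw3w3.
(F3): fails — Rvw and Rvw but not Rww.
(F4): fails — Ruw and Ruu but not Rwu.

none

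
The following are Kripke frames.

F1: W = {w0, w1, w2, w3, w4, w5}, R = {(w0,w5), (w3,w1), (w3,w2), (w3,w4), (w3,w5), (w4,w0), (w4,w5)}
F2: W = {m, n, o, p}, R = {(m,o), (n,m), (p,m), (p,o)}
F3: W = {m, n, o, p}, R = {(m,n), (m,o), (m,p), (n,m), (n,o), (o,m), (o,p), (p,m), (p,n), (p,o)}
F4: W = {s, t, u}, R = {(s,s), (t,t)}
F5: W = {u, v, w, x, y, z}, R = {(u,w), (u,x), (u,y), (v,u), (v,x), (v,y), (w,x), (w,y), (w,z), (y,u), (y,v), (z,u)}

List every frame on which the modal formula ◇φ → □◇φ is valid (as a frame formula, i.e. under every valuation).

F4

Frame correspondent (Sahlqvist): ∀x ∀y ∀z (Rxy ∧ Rxz → Ryz) — i.e. the Euclidean property.
F1: fails — Rw0w5 and Rw0w5 but not Rw5w5.
F2: fails — Rmo and Rmo but not Roo.
F3: fails — Rmo and Rmo but not Roo.
F4: holds.
F5: fails — Ruw and Ruw but not Rww.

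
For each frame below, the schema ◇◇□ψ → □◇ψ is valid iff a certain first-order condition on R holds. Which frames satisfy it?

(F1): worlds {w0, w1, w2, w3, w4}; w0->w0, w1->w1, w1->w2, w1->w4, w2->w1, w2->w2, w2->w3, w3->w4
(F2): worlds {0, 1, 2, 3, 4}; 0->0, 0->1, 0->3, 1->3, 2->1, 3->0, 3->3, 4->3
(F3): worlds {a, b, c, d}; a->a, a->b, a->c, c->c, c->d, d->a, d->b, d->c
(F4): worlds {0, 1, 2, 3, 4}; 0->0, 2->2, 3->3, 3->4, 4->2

This is the axiom for a generalized confluence (Geach) condition; its first-order frame correspondent is ∀x ∀y ∀z ((xR²y ∧ xRz) → ∃w (yRw ∧ zRw)).
(F1): fails — w1R²w1, w1Rw4 but no w with w1Rw and w4Rw.
(F2): holds.
(F3): fails — aR²a, aRb but no w with aRw and bRw.
(F4): fails — 3R²2, 3R3 but no w with 2Rw and 3Rw.

(F2)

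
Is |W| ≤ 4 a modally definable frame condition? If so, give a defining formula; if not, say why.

No — not modally definable

Modal frame validity is preserved under disjoint unions.
Any modal formula valid on each of 5 disjoint one-world frames is valid on their disjoint union (validity is preserved under disjoint unions). Each one-world frame has |W|=1≤4, but the union has |W|=5.
So no modal formula (or set of formulas) defines exactly the |W|≤4 frames.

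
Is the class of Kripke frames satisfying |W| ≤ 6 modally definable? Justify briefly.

No — not modally definable

If a class were modally definable it would be closed under disjoint unions (Goldblatt–Thomason).
Any modal formula valid on each of 7 disjoint one-world frames is valid on their disjoint union (validity is preserved under disjoint unions). Each one-world frame has |W|=1≤6, but the union has |W|=7.
So no modal formula (or set of formulas) defines exactly the |W|≤6 frames.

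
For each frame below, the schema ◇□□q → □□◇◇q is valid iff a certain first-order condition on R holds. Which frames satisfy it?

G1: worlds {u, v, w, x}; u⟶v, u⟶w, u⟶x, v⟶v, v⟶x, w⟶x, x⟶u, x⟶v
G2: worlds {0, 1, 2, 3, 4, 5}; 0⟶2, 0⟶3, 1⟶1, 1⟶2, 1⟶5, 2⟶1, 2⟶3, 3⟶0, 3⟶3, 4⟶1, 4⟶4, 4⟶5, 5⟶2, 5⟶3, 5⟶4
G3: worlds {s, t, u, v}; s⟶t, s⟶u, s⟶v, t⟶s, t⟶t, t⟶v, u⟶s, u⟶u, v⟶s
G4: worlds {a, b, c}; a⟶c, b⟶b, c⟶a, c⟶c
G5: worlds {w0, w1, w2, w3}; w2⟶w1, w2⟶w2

G1, G2, G3, G4

Frame correspondent (Sahlqvist): ∀x ∀y ∀z ((xRy ∧ xR²z) → ∃w (yR²w ∧ zR²w)) — i.e. a generalized confluence (Geach) condition.
G1: satisfies the condition.
G2: satisfies the condition.
G3: satisfies the condition.
G4: satisfies the condition.
G5: fails — w2Rw1, w2R²w1 but no w with w1R²w and w1R²w.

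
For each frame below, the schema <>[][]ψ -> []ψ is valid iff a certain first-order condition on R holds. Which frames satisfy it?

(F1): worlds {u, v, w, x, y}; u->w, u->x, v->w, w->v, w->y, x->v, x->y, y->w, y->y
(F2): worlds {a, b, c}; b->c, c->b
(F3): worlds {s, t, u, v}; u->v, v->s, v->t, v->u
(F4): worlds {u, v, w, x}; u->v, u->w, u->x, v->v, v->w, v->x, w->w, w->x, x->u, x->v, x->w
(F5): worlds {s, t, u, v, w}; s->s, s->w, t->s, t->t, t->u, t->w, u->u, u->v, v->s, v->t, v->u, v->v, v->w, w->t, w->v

This is the axiom for a generalized confluence (Geach) condition; its first-order frame correspondent is forall x forall y forall z ((xRy & xRz) -> exists w (y R^2 w & z = w)).
(F1): fails — uRw, uRx but no t with wR²t and x=t.
(F2): holds.
(F3): fails — vRs, vRs but no w with sR²w and s=w.
(F4): holds.
(F5): fails — tRs, tRu but no w* with sR²w* and u=w*.
Valid on: (F2), (F4).

(F2), (F4)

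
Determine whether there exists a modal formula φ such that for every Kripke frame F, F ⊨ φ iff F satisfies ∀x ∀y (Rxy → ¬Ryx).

Modal frame validity is preserved under surjective bounded morphisms.
The 3-cycle (worlds s,t,u with s→t→u→s) is asymmetric. Mapping every world to a single reflexive point • is a surjective bounded morphism, and the reflexive point is not asymmetric (R•• but asymmetry requires ¬R••).
So no modal formula (or set of formulas) defines exactly the asymmetric frames.

No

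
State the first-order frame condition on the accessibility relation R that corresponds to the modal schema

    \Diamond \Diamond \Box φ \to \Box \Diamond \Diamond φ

This is a Sahlqvist (Geach-type) schema ◇^2□^1φ → □^1◇^2φ.
First-order correspondent: \forall x \forall y \forall z ((x R^2 y \wedge xRz) \to \exists w (yRw \wedge z R^2 w)).

\forall x \forall y \forall z ((x R^2 y \wedge xRz) \to \exists w (yRw \wedge z R^2 w))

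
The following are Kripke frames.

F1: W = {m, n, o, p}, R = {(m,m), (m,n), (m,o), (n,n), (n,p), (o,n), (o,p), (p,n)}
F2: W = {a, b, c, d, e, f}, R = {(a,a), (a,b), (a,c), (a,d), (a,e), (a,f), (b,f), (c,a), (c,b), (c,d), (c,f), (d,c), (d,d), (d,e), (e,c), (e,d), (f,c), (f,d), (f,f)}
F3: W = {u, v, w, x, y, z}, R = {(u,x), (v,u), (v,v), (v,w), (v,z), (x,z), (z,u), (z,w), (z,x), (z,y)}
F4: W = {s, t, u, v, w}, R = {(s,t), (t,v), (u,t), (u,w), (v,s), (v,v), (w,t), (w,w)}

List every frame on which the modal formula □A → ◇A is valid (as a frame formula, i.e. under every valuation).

F1, F2, F4

Frame correspondent (Sahlqvist): ∀x ∃y Rxy — i.e. seriality.
F1: satisfies the condition.
F2: satisfies the condition.
F3: fails — world w has no successor.
F4: satisfies the condition.
Valid on: F1, F2, F4.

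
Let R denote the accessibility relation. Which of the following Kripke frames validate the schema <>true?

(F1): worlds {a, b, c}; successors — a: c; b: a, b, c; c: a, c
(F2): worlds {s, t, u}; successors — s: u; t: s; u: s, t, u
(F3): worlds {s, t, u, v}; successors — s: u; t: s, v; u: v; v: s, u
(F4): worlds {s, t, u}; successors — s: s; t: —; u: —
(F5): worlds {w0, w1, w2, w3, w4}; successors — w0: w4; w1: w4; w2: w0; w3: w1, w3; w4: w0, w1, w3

Frame correspondent (Sahlqvist): forall x exists y Rxy — i.e. seriality.
(F1): condition met.
(F2): condition met.
(F3): condition met.
(F4): fails — world t has no successor.
(F5): condition met.
Valid on: (F1), (F2), (F3), (F5).

(F1), (F2), (F3), (F5)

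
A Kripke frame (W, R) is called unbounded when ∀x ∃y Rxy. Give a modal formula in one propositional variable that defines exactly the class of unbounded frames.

The condition is seriality. The D schema □q → ◇q defines it.
Suppose □q→◇q is valid. At any x set V(q)=W. Then □q at x, so ◇q at x, so x has a successor.

□q → ◇q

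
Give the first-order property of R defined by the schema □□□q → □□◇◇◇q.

This is a Sahlqvist (Geach-type) schema ◇^0□^3q → □^2◇^3q.
Minimal-valuation argument: fix x; take any y with xR^0y and any z with xR^2z. Set V(q) to the set of worlds R-reachable from y in exactly 3 steps. Then □^3q holds at y, so the antecedent holds at x; validity forces ◇^3q at z, giving a w with zR^3w and yR^3w.
First-order correspondent: ∀x ∀z (xR²z → ∃w (xR³w ∧ zR³w)).

∀x ∀z (xR²z → ∃w (xR³w ∧ zR³w))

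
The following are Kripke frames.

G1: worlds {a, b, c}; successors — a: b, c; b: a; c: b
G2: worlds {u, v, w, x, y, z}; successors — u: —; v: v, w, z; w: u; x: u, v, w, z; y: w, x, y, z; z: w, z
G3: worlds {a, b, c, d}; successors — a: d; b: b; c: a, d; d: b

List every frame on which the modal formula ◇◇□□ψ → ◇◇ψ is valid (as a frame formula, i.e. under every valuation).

G3

The schema corresponds to a generalized confluence (Geach) condition: ∀x ∀y (xR²y → ∃w (yR²w ∧ xR²w)).
G1: fails — bR²c but no w with cR²w and bR²w.
G2: fails — vR²u but no t with uR²t and vR²t.
G3: ✓.
Valid on: G3.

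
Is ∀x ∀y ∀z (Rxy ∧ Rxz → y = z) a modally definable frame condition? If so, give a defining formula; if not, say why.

Definable; ◇q → □q defines it

The condition is partial functionality. A defining modal formula is ◇q → □q.
Suppose ◇q→□q is valid. Take Rxy, Rxz and set V(q)={y}. Then ◇q at x, so □q at x, so q at z, i.e. z=y.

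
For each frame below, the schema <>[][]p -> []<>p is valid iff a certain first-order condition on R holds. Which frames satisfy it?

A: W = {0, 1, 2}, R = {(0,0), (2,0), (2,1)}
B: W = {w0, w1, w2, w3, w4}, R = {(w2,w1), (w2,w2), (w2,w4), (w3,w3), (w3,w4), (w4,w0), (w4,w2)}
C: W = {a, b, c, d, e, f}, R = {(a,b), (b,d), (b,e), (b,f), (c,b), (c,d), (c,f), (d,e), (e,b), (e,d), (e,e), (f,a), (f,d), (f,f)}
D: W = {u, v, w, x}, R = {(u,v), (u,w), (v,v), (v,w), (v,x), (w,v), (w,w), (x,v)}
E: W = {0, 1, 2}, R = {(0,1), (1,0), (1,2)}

D

This is the axiom for a generalized confluence (Geach) condition; its first-order frame correspondent is forall x forall y forall z ((xRy & xRz) -> exists w (y R^2 w & zRw)).
A: fails — 2R0, 2R1 but no w with 0R²w and 1Rw.
B: fails — w2Rw1, w2Rw1 but no w with w1R²w and w1Rw.
C: fails — fRa, fRa but no w with aR²w and aRw.
D: holds.
E: fails — 0R1, 0R1 but no w with 1R²w and 1Rw.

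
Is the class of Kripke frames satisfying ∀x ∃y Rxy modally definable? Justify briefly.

The condition is seriality. A defining modal formula is □p → ◇p.
Suppose □p→◇p is valid. At any x set V(p)=W. Then □p at x, so ◇p at x, so x has a successor.

Yes — defined by □p → ◇p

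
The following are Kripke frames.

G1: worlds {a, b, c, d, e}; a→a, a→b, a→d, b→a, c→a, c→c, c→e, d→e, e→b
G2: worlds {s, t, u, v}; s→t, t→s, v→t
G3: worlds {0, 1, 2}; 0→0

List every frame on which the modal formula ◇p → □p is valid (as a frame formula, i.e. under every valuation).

Frame correspondent (Sahlqvist): ∀x ∀y ∀z (Rxy ∧ Rxz → y = z) — i.e. partial functionality.
G1: fails — a sees both a and b.
G2: condition met.
G3: condition met.

G2, G3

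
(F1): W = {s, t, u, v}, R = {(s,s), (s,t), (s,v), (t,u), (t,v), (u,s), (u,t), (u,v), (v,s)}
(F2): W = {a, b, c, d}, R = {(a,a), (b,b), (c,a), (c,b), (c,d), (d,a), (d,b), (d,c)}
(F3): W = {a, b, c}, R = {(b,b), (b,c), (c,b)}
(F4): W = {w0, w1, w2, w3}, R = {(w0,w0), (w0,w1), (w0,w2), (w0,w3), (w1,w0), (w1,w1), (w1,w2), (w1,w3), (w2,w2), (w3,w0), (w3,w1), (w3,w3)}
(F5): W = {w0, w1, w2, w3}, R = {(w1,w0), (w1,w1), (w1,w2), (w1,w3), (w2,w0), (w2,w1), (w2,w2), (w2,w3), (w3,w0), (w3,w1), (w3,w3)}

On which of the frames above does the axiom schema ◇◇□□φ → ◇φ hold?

(F1), (F2), (F3)

The schema corresponds to a generalized confluence (Geach) condition: ∀x ∀y (xR²y → ∃w (yR²w ∧ xRw)).
(F1): satisfies the condition.
(F2): satisfies the condition.
(F3): satisfies the condition.
(F4): fails — w3R²w2 but no w with w2R²w and w3Rw.
(F5): fails — w1R²w0 but no w with w0R²w and w1Rw.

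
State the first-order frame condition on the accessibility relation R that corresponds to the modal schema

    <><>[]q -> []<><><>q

forall x forall y forall z ((x R^2 y & xRz) -> exists w (yRw & z R^3 w))

This is a Sahlqvist (Geach-type) schema ◇^2□^1q → □^1◇^3q.
Minimal-valuation argument: fix x; take any y with xR^2y and any z with xR^1z. Set V(q) to the set of worlds R-reachable from y in exactly 1 step. Then □^1q holds at y, so the antecedent holds at x; validity forces ◇^3q at z, giving a w with zR^3w and yR^1w.
First-order correspondent: forall x forall y forall z ((x R^2 y & xRz) -> exists w (yRw & z R^3 w)).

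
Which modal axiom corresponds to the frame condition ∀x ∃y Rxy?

A defining formula is □ψ → ◇ψ (the D axiom).
Suppose □ψ→◇ψ is valid. At any x set V(ψ)=W. Then □ψ at x, so ◇ψ at x, so x has a successor.

□ψ → ◇ψ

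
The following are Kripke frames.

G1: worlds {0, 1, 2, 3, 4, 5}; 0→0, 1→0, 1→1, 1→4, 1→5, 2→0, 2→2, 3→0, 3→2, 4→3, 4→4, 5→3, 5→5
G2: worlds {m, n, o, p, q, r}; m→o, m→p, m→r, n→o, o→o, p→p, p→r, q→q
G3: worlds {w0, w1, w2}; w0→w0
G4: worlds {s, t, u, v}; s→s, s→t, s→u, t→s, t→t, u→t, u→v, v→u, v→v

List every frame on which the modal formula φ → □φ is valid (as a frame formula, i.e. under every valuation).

Frame correspondent (Sahlqvist): ∀x ∀z (xRz → ∃w (x = w ∧ z = w)) — i.e. a generalized confluence (Geach) condition.
G1: fails — 1R0 but 1 ≠ 0.
G2: fails — mRo but m ≠ o.
G3: ✓.
G4: fails — sRt but s ≠ t.
Valid on: G3.

G3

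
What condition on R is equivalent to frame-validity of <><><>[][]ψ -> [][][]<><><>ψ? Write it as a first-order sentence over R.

forall x forall y forall z ((x R^3 y & x R^3 z) -> exists w (y R^2 w & z R^3 w))

This is a Sahlqvist (Geach-type) schema ◇^3□^2ψ → □^3◇^3ψ.
Minimal-valuation argument: fix x; take any y with xR^3y and any z with xR^3z. Set V(ψ) to the set of worlds R-reachable from y in exactly 2 steps. Then □^2ψ holds at y, so the antecedent holds at x; validity forces ◇^3ψ at z, giving a w with zR^3w and yR^2w.
First-order correspondent: forall x forall y forall z ((x R^3 y & x R^3 z) -> exists w (y R^2 w & z R^3 w)).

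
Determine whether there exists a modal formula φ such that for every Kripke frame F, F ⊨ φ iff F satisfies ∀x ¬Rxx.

No

Modal frame validity is preserved under surjective bounded morphisms.
The 2-cycle (worlds 0,1 with 0→1→0) is irreflexive, and the map sending every world to a single reflexive point • is a surjective bounded morphism (forth: every edge maps to (•,•); back: every world has a successor). So any modal formula valid on the 2-cycle is also valid on the reflexive point, which is not irreflexive.
So no modal formula (or set of formulas) defines exactly the irreflexive frames.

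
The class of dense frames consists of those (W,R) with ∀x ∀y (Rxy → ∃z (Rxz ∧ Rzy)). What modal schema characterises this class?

A defining formula is □□ψ → □ψ (the C4 axiom).
Suppose □□ψ→□ψ is valid. Take Rxy and set V(ψ)={w : xR²w}. Then □□ψ at x, so □ψ at x, so ψ at y, i.e. ∃z(Rxz∧Rzy).

□□ψ → □ψ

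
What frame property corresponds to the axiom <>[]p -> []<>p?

convergence

Suppose ◇□p→□◇p is valid. Take Rxy, Rxz and set V(p)={w : Ryw}. Then □p at y so ◇□p at x, so □◇p at x, so ◇p at z, giving w with Rzw and Ryw.
Conversely, on a frame with convergence the schema holds at every world under every valuation.
Frame condition: forall x forall y forall z (Rxy & Rxz -> exists w (Ryw & Rzw)).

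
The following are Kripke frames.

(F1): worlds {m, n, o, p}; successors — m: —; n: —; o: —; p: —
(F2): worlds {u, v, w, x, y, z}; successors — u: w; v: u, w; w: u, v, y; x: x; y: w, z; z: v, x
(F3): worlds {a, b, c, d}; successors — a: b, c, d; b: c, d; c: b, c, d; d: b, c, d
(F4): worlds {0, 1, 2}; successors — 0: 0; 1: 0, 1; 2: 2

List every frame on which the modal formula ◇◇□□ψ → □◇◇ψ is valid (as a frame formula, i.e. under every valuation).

The schema corresponds to a generalized confluence (Geach) condition: ∀x ∀y ∀z ((xR²y ∧ xRz) → ∃w (yR²w ∧ zR²w)).
(F1): satisfies the condition.
(F2): fails — yR²x, yRw but no t with xR²t and wR²t.
(F3): satisfies the condition.
(F4): satisfies the condition.
Valid on: (F1), (F3), (F4).

(F1), (F3), (F4)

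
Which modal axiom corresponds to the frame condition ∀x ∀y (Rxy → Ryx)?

r → □◇r

This is symmetry; the standard corresponding axiom is B: r → □◇r.
Suppose r→□◇r is valid. Take Rxy and set V(r)={x}. Then r at x, so □◇r at x, so ◇r at y, so some z with Ryz has r; z=x, i.e. Ryx.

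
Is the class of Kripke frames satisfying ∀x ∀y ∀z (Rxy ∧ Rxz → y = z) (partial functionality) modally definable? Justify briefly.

Yes: it is partial functionality, defined by the CD schema ◇p → □p.
Suppose ◇p→□p is valid. Take Rxy, Rxz and set V(p)={y}. Then ◇p at x, so □p at x, so p at z, i.e. z=y.

Yes, by ◇p → □p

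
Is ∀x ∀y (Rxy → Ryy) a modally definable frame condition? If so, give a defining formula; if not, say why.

Yes, by □(□r → r)

Yes: it is shift-reflexivity, defined by the T□ schema □(□r → r).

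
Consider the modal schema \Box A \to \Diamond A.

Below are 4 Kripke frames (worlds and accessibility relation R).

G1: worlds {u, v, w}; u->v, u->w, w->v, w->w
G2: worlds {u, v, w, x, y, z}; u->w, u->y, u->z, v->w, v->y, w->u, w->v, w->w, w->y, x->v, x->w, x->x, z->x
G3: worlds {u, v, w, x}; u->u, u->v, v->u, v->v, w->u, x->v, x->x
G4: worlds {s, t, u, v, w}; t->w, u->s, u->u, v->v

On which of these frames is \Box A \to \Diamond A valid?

G3

The schema corresponds to seriality: \forall x \exists y Rxy.
G1: fails — world v has no successor.
G2: fails — world y has no successor.
G3: condition met.
G4: fails — world s has no successor.
Valid on: G3.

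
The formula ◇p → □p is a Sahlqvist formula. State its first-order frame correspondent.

partial functionality: ∀x ∀y ∀z (Rxy ∧ Rxz → y = z)

Suppose ◇p→□p is valid. Take Rxy, Rxz and set V(p)={y}. Then ◇p at x, so □p at x, so p at z, i.e. z=y.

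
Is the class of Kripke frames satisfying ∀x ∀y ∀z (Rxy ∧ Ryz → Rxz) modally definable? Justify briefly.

The condition is transitivity. A defining modal formula is □r → □□r.
Suppose □r→□□r is valid. Take Rxy, Ryz and set V(r)={w : Rxw}. Then □r at x, so □□r at x, so □r at y, so r at z, i.e. Rxz.

Yes, by □r → □□r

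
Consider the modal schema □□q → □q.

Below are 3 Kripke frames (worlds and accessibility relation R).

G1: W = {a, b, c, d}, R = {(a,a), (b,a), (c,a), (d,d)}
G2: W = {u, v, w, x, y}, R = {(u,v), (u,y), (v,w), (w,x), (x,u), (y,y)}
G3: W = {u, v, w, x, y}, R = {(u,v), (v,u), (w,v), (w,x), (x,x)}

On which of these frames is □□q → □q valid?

G1

This is the axiom for density; its first-order frame correspondent is ∀x ∀y (Rxy → ∃z (Rxz ∧ Rzy)).
G1: condition met.
G2: fails — Ruv but no z with Ruz and Rzv.
G3: fails — Ruv but no z with Ruz and Rzv.
Valid on: G1.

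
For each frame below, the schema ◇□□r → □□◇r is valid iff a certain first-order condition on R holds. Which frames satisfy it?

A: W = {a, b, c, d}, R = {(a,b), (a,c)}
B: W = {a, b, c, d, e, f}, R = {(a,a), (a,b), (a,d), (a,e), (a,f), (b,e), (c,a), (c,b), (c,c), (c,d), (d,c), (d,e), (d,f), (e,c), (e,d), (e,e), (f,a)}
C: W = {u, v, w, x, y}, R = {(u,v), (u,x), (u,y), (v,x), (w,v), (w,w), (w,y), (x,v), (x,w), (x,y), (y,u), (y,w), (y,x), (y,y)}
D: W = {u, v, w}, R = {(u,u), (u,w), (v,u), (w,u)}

A, D

This is the axiom for a generalized confluence (Geach) condition; its first-order frame correspondent is ∀x ∀y ∀z ((xRy ∧ xR²z) → ∃w (yR²w ∧ zRw)).
A: satisfies the condition.
B: fails — aRb, aR²f but no w with bR²w and fRw.
C: fails — uRv, uR²v but no t with vR²t and vRt.
D: satisfies the condition.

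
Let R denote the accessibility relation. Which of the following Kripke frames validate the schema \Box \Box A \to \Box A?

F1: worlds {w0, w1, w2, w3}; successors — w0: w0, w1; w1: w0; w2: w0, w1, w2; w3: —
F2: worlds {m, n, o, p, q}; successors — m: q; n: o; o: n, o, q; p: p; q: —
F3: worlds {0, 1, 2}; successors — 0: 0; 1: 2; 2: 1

F1

Frame correspondent (Sahlqvist): \forall x \forall y (Rxy \to \exists z (Rxz \wedge Rzy)) — i.e. density.
F1: satisfies the condition.
F2: fails — Rmq but no z with Rmz and Rzq.
F3: fails — R12 but no z with R1z and Rz2.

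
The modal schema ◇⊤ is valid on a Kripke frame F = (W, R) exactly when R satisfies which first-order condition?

This schema is equivalent to the D axiom □A → ◇A.
It corresponds to seriality: ∀x ∃y Rxy.

seriality: ∀x ∃y Rxy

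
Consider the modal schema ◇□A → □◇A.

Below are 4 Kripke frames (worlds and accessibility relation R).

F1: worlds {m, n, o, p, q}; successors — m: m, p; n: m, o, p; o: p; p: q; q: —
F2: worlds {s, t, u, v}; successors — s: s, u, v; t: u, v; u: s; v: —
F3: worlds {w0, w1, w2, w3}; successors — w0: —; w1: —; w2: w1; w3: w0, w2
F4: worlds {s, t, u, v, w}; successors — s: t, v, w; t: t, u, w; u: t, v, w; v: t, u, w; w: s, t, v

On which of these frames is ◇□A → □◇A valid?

F4

Frame correspondent (Sahlqvist): ∀x ∀y ∀z (Rxy ∧ Rxz → ∃w (Ryw ∧ Rzw)) — i.e. convergence.
F1: fails — Rmm and Rmp but m and p have no common successor.
F2: fails — Rsv and Rsv but v and v have no common successor.
F3: fails — Rw2w1 and Rw2w1 but w1 and w1 have no common successor.
F4: ✓.
Valid on: F4.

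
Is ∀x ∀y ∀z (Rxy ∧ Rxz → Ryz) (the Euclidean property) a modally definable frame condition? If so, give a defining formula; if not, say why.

The condition is the Euclidean property. A defining modal formula is ◇p → □◇p.
Suppose ◇p→□◇p is valid. Take Rxy, Rxz and set V(p)={y}. Then ◇p at x, so □◇p at x, so ◇p at z, so some w with Rzw has p; w=y, i.e. Rzy. By symmetry of the argument, Ryz.

Yes — defined by ◇p → □◇p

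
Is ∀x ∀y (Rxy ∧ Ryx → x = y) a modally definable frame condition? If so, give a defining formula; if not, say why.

Modal frame validity is preserved under surjective bounded morphisms.
The 8-cycle (worlds a,b,c,d,e,f,g,h with a→b→c→d→e→f→g→h→a) is antisymmetric. Sending even-indexed worlds to s and odd-indexed worlds to t is a surjective bounded morphism onto the two-world frame with s↔t, which is not antisymmetric.
So the class is not modally definable.

No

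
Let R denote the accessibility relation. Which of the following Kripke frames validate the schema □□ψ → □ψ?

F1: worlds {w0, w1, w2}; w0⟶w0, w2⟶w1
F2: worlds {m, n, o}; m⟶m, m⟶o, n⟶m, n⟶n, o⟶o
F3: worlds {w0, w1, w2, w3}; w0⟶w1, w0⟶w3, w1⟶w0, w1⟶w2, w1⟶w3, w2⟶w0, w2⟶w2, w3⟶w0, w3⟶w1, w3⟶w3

Frame correspondent (Sahlqvist): ∀x ∀y (Rxy → ∃z (Rxz ∧ Rzy)) — i.e. density.
F1: fails — Rw2w1 but no z with Rw2z and Rzw1.
F2: satisfies the condition.
F3: satisfies the condition.

F2, F3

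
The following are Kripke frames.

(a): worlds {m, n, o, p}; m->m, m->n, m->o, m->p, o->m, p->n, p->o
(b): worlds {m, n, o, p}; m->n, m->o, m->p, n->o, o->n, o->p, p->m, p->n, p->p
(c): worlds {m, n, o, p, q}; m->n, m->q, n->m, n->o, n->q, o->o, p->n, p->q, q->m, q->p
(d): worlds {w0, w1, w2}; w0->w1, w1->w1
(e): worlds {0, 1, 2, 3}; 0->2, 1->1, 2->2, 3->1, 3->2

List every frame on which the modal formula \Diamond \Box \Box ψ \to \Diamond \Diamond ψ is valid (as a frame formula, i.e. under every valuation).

Frame correspondent (Sahlqvist): \forall x \forall y (xRy \to \exists w (y R^2 w \wedge x R^2 w)) — i.e. a generalized confluence (Geach) condition.
(a): fails — mRn but no w with nR²w and mR²w.
(b): satisfies the condition.
(c): satisfies the condition.
(d): satisfies the condition.
(e): satisfies the condition.

(b), (c), (d), (e)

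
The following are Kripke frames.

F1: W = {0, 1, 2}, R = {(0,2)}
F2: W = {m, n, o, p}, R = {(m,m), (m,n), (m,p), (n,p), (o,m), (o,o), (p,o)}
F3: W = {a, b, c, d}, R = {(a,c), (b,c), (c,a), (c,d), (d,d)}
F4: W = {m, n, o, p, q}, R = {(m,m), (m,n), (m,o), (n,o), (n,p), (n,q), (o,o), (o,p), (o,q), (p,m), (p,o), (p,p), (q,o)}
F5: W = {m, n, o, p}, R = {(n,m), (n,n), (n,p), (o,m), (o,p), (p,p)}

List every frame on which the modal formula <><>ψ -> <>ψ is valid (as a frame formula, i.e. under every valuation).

This is the axiom for transitivity; its first-order frame correspondent is forall x forall y forall z (Rxy & Ryz -> Rxz).
F1: ✓.
F2: fails — Rom and Rmn but not Ron.
F3: fails — Rbc and Rcd but not Rbd.
F4: fails — Rop and Rpm but not Rom.
F5: ✓.
Valid on: F1, F5.

F1, F5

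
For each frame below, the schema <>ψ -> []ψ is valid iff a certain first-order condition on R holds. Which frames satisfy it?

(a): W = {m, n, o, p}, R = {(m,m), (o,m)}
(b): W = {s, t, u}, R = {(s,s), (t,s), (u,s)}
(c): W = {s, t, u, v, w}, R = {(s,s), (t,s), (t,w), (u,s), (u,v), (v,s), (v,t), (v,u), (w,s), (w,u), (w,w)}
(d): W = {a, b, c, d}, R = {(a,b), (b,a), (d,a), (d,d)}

(a), (b)

The schema corresponds to partial functionality: forall x forall y forall z (Rxy & Rxz -> y = z).
(a): condition met.
(b): condition met.
(c): fails — t sees both s and w.
(d): fails — d sees both a and d.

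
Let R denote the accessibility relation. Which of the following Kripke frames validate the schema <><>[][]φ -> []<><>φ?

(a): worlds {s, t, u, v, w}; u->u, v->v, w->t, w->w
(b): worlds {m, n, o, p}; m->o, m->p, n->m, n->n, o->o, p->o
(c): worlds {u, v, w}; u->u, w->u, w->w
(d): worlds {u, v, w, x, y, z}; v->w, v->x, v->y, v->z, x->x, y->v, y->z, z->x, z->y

(b), (c)

The schema corresponds to a generalized confluence (Geach) condition: forall x forall y forall z ((x R^2 y & xRz) -> exists w (y R^2 w & z R^2 w)).
(a): fails — wR²t, wRt but no w* with tR²w* and tR²w*.
(b): holds.
(c): holds.
(d): fails — vR²v, vRw but no t with vR²t and wR²t.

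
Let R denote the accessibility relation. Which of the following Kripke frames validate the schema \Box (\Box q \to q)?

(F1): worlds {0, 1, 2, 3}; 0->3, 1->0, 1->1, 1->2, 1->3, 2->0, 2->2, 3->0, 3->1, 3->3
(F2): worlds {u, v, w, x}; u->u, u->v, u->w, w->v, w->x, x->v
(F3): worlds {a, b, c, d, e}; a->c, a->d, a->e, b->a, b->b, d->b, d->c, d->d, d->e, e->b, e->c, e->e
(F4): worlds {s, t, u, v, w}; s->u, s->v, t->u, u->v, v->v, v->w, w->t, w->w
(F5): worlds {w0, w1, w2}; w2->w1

This is the axiom for shift-reflexivity; its first-order frame correspondent is \forall x \forall y (Rxy \to Ryy).
(F1): fails — R10 but not R00.
(F2): fails — Ruv but not Rvv.
(F3): fails — Rdc but not Rcc.
(F4): fails — Rwt but not Rtt.
(F5): fails — Rw2w1 but not Rw1w1.
Valid on no frame.

none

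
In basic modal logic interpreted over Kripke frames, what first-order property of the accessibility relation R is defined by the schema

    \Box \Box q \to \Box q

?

Suppose □□q→□q is valid. Take Rxy and set V(q)={w : xR²w}. Then □□q at x, so □q at x, so q at y, i.e. ∃z(Rxz∧Rzy).
Conversely, on a frame with density the schema holds at every world under every valuation.
So the correspondent is density.

density: \forall x \forall y (Rxy \to \exists z (Rxz \wedge Rzy))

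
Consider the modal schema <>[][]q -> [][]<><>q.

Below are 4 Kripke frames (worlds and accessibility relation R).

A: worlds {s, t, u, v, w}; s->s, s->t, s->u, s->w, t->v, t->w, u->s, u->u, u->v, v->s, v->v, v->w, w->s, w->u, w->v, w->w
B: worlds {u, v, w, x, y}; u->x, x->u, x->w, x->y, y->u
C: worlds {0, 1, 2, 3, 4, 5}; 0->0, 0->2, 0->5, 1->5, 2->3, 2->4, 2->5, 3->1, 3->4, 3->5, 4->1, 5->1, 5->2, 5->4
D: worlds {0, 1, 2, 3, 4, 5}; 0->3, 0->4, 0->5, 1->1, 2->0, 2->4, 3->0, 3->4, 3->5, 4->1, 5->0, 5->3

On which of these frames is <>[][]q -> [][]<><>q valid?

A

Frame correspondent (Sahlqvist): forall x forall y forall z ((xRy & x R^2 z) -> exists w (y R^2 w & z R^2 w)) — i.e. a generalized confluence (Geach) condition.
A: condition met.
B: fails — uRx, uR²w but no t with xR²t and wR²t.
C: fails — 2R4, 2R²1 but no w with 4R²w and 1R²w.
D: fails — 0R4, 0R²5 but no w with 4R²w and 5R²w.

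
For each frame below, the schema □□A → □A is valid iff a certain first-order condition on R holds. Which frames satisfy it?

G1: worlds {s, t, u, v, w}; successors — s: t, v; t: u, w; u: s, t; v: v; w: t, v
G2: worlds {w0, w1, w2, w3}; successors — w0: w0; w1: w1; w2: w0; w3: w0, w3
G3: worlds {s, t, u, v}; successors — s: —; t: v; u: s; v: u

Frame correspondent (Sahlqvist): ∀x ∀y (Rxy → ∃z (Rxz ∧ Rzy)) — i.e. density.
G1: fails — Rwt but no z with Rwz and Rzt.
G2: ✓.
G3: fails — Rus but no z with Ruz and Rzs.
Valid on: G2.

G2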